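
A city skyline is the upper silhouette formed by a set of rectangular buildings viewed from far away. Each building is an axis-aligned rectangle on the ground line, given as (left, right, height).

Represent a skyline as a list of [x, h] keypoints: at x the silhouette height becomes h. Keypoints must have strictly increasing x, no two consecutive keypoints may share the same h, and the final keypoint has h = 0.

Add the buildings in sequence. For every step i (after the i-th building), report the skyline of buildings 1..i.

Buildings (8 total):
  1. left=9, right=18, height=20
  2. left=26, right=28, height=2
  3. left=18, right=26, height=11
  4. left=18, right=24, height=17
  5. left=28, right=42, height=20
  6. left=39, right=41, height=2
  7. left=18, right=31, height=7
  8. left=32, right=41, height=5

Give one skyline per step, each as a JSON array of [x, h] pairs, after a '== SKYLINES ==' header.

== SKYLINES ==
[[9,20],[18,0]]
[[9,20],[18,0],[26,2],[28,0]]
[[9,20],[18,11],[26,2],[28,0]]
[[9,20],[18,17],[24,11],[26,2],[28,0]]
[[9,20],[18,17],[24,11],[26,2],[28,20],[42,0]]
[[9,20],[18,17],[24,11],[26,2],[28,20],[42,0]]
[[9,20],[18,17],[24,11],[26,7],[28,20],[42,0]]
[[9,20],[18,17],[24,11],[26,7],[28,20],[42,0]]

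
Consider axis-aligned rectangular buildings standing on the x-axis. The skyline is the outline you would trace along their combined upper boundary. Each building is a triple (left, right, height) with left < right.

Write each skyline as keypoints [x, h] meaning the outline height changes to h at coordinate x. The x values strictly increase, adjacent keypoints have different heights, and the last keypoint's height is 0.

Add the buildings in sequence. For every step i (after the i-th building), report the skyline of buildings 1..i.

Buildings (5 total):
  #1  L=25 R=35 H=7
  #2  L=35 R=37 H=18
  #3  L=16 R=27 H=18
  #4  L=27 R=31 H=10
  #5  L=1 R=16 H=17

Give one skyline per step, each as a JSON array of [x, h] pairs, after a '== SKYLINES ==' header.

== SKYLINES ==
[[25,7],[35,0]]
[[25,7],[35,18],[37,0]]
[[16,18],[27,7],[35,18],[37,0]]
[[16,18],[27,10],[31,7],[35,18],[37,0]]
[[1,17],[16,18],[27,10],[31,7],[35,18],[37,0]]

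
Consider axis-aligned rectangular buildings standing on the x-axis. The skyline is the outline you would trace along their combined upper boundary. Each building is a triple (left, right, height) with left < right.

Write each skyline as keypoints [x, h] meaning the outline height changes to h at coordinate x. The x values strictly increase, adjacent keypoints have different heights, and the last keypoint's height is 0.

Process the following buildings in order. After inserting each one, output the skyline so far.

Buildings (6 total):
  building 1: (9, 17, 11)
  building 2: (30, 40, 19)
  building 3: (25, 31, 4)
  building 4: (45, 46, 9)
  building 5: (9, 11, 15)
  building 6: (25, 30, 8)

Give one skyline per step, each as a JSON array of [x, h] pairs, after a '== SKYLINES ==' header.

== SKYLINES ==
[[9,11],[17,0]]
[[9,11],[17,0],[30,19],[40,0]]
[[9,11],[17,0],[25,4],[30,19],[40,0]]
[[9,11],[17,0],[25,4],[30,19],[40,0],[45,9],[46,0]]
[[9,15],[11,11],[17,0],[25,4],[30,19],[40,0],[45,9],[46,0]]
[[9,15],[11,11],[17,0],[25,8],[30,19],[40,0],[45,9],[46,0]]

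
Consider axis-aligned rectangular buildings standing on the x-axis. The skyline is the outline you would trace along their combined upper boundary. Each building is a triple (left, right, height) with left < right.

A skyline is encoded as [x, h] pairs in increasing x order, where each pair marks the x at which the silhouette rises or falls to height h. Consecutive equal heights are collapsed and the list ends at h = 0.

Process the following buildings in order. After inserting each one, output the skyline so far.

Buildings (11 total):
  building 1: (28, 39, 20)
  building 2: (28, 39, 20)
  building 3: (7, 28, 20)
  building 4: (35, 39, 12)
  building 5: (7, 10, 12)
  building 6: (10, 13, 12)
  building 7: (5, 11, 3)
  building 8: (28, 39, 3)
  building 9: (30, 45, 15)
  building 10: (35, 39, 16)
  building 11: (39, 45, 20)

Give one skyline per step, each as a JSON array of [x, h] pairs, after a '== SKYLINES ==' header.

== SKYLINES ==
[[28,20],[39,0]]
[[28,20],[39,0]]
[[7,20],[39,0]]
[[7,20],[39,0]]
[[7,20],[39,0]]
[[7,20],[39,0]]
[[5,3],[7,20],[39,0]]
[[5,3],[7,20],[39,0]]
[[5,3],[7,20],[39,15],[45,0]]
[[5,3],[7,20],[39,15],[45,0]]
[[5,3],[7,20],[45,0]]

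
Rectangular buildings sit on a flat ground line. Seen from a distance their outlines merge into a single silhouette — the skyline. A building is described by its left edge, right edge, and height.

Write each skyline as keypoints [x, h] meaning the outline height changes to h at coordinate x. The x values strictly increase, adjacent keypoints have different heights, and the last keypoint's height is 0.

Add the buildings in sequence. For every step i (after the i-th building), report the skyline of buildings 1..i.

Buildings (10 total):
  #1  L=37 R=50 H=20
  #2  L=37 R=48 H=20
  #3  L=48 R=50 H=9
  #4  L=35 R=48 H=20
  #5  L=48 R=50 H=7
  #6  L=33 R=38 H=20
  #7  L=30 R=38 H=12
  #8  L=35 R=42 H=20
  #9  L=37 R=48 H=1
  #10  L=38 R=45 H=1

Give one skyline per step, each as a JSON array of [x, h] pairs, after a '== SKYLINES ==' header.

== SKYLINES ==
[[37,20],[50,0]]
[[37,20],[50,0]]
[[37,20],[50,0]]
[[35,20],[50,0]]
[[35,20],[50,0]]
[[33,20],[50,0]]
[[30,12],[33,20],[50,0]]
[[30,12],[33,20],[50,0]]
[[30,12],[33,20],[50,0]]
[[30,12],[33,20],[50,0]]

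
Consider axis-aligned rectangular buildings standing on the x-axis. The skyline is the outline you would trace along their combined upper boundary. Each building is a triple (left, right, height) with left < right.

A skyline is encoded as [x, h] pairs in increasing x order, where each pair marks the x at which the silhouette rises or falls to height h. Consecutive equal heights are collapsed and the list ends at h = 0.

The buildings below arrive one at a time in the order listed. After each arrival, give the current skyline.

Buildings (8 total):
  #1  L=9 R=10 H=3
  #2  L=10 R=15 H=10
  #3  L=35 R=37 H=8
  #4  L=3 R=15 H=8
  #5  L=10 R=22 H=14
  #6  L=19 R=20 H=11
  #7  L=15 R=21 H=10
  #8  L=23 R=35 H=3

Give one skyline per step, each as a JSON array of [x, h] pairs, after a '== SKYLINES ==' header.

== SKYLINES ==
[[9,3],[10,0]]
[[9,3],[10,10],[15,0]]
[[9,3],[10,10],[15,0],[35,8],[37,0]]
[[3,8],[10,10],[15,0],[35,8],[37,0]]
[[3,8],[10,14],[22,0],[35,8],[37,0]]
[[3,8],[10,14],[22,0],[35,8],[37,0]]
[[3,8],[10,14],[22,0],[35,8],[37,0]]
[[3,8],[10,14],[22,0],[23,3],[35,8],[37,0]]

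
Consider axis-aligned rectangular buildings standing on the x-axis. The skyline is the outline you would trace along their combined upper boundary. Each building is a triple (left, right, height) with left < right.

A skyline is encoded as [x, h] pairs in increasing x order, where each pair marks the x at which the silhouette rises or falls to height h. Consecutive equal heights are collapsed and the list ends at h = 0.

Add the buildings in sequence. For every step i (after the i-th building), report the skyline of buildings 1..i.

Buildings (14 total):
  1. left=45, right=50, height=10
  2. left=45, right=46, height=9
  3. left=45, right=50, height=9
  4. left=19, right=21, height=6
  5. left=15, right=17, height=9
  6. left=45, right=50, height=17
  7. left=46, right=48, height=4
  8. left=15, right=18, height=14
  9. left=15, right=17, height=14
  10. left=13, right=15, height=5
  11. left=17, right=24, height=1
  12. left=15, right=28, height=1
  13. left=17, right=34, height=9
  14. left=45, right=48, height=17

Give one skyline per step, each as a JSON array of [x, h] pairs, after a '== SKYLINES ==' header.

== SKYLINES ==
[[45,10],[50,0]]
[[45,10],[50,0]]
[[45,10],[50,0]]
[[19,6],[21,0],[45,10],[50,0]]
[[15,9],[17,0],[19,6],[21,0],[45,10],[50,0]]
[[15,9],[17,0],[19,6],[21,0],[45,17],[50,0]]
[[15,9],[17,0],[19,6],[21,0],[45,17],[50,0]]
[[15,14],[18,0],[19,6],[21,0],[45,17],[50,0]]
[[15,14],[18,0],[19,6],[21,0],[45,17],[50,0]]
[[13,5],[15,14],[18,0],[19,6],[21,0],[45,17],[50,0]]
[[13,5],[15,14],[18,1],[19,6],[21,1],[24,0],[45,17],[50,0]]
[[13,5],[15,14],[18,1],[19,6],[21,1],[28,0],[45,17],[50,0]]
[[13,5],[15,14],[18,9],[34,0],[45,17],[50,0]]
[[13,5],[15,14],[18,9],[34,0],[45,17],[50,0]]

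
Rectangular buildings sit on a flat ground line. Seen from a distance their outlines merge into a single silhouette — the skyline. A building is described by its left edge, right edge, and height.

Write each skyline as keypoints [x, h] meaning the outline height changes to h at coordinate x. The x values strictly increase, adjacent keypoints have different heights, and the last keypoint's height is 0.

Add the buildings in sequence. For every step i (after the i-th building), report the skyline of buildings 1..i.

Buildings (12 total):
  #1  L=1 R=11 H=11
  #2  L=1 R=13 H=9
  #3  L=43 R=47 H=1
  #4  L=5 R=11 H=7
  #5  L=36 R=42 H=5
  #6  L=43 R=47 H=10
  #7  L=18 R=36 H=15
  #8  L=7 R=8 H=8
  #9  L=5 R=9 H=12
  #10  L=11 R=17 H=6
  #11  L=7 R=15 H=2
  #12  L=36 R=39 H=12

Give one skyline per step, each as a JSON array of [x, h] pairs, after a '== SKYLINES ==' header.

== SKYLINES ==
[[1,11],[11,0]]
[[1,11],[11,9],[13,0]]
[[1,11],[11,9],[13,0],[43,1],[47,0]]
[[1,11],[11,9],[13,0],[43,1],[47,0]]
[[1,11],[11,9],[13,0],[36,5],[42,0],[43,1],[47,0]]
[[1,11],[11,9],[13,0],[36,5],[42,0],[43,10],[47,0]]
[[1,11],[11,9],[13,0],[18,15],[36,5],[42,0],[43,10],[47,0]]
[[1,11],[11,9],[13,0],[18,15],[36,5],[42,0],[43,10],[47,0]]
[[1,11],[5,12],[9,11],[11,9],[13,0],[18,15],[36,5],[42,0],[43,10],[47,0]]
[[1,11],[5,12],[9,11],[11,9],[13,6],[17,0],[18,15],[36,5],[42,0],[43,10],[47,0]]
[[1,11],[5,12],[9,11],[11,9],[13,6],[17,0],[18,15],[36,5],[42,0],[43,10],[47,0]]
[[1,11],[5,12],[9,11],[11,9],[13,6],[17,0],[18,15],[36,12],[39,5],[42,0],[43,10],[47,0]]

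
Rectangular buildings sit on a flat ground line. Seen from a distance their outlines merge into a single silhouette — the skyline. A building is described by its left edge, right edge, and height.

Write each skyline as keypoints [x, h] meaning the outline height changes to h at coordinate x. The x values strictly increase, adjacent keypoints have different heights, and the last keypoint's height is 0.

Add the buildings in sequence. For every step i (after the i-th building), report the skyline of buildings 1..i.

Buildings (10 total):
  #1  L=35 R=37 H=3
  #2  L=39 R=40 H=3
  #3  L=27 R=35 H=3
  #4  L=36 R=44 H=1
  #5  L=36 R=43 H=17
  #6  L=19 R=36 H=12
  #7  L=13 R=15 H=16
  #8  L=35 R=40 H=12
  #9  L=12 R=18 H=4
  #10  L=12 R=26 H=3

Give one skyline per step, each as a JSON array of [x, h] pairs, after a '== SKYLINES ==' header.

== SKYLINES ==
[[35,3],[37,0]]
[[35,3],[37,0],[39,3],[40,0]]
[[27,3],[37,0],[39,3],[40,0]]
[[27,3],[37,1],[39,3],[40,1],[44,0]]
[[27,3],[36,17],[43,1],[44,0]]
[[19,12],[36,17],[43,1],[44,0]]
[[13,16],[15,0],[19,12],[36,17],[43,1],[44,0]]
[[13,16],[15,0],[19,12],[36,17],[43,1],[44,0]]
[[12,4],[13,16],[15,4],[18,0],[19,12],[36,17],[43,1],[44,0]]
[[12,4],[13,16],[15,4],[18,3],[19,12],[36,17],[43,1],[44,0]]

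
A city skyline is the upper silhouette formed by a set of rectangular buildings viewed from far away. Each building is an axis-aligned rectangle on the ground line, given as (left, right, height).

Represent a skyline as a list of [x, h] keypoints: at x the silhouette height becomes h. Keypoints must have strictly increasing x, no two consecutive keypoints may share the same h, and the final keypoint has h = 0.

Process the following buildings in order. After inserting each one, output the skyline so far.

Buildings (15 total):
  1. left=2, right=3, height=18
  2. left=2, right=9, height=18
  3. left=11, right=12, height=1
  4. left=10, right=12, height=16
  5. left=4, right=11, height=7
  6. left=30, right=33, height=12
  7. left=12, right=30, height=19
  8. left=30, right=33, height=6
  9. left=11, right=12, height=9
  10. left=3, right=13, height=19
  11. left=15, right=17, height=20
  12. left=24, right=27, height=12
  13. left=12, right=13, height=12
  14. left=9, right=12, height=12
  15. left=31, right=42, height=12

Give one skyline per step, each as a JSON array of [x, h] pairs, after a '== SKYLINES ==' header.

== SKYLINES ==
[[2,18],[3,0]]
[[2,18],[9,0]]
[[2,18],[9,0],[11,1],[12,0]]
[[2,18],[9,0],[10,16],[12,0]]
[[2,18],[9,7],[10,16],[12,0]]
[[2,18],[9,7],[10,16],[12,0],[30,12],[33,0]]
[[2,18],[9,7],[10,16],[12,19],[30,12],[33,0]]
[[2,18],[9,7],[10,16],[12,19],[30,12],[33,0]]
[[2,18],[9,7],[10,16],[12,19],[30,12],[33,0]]
[[2,18],[3,19],[30,12],[33,0]]
[[2,18],[3,19],[15,20],[17,19],[30,12],[33,0]]
[[2,18],[3,19],[15,20],[17,19],[30,12],[33,0]]
[[2,18],[3,19],[15,20],[17,19],[30,12],[33,0]]
[[2,18],[3,19],[15,20],[17,19],[30,12],[33,0]]
[[2,18],[3,19],[15,20],[17,19],[30,12],[42,0]]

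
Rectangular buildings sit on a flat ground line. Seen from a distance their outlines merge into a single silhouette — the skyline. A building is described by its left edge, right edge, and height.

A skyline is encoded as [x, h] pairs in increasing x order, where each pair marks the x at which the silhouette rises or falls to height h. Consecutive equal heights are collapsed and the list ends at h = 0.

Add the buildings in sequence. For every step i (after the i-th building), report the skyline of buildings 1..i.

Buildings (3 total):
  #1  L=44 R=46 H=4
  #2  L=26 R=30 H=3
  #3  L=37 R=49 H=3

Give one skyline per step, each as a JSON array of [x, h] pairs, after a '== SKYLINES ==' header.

== SKYLINES ==
[[44,4],[46,0]]
[[26,3],[30,0],[44,4],[46,0]]
[[26,3],[30,0],[37,3],[44,4],[46,3],[49,0]]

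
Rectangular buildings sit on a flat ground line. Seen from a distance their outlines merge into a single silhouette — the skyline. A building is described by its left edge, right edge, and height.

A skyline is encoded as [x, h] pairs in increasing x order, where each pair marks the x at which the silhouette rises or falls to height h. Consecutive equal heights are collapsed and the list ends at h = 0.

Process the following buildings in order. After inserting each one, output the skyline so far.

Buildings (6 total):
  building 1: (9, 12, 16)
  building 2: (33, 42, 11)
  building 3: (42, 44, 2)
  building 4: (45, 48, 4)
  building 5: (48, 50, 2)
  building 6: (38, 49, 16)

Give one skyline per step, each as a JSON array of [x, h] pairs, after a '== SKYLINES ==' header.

== SKYLINES ==
[[9,16],[12,0]]
[[9,16],[12,0],[33,11],[42,0]]
[[9,16],[12,0],[33,11],[42,2],[44,0]]
[[9,16],[12,0],[33,11],[42,2],[44,0],[45,4],[48,0]]
[[9,16],[12,0],[33,11],[42,2],[44,0],[45,4],[48,2],[50,0]]
[[9,16],[12,0],[33,11],[38,16],[49,2],[50,0]]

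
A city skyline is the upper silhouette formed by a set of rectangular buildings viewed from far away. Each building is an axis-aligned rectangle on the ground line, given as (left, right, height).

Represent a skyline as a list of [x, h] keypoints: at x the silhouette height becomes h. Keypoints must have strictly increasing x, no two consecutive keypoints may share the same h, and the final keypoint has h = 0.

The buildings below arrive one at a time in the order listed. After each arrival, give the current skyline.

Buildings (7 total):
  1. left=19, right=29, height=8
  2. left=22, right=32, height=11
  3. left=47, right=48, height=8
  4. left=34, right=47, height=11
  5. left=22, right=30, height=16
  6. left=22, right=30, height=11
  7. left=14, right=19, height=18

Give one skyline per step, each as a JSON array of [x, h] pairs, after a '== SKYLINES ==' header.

== SKYLINES ==
[[19,8],[29,0]]
[[19,8],[22,11],[32,0]]
[[19,8],[22,11],[32,0],[47,8],[48,0]]
[[19,8],[22,11],[32,0],[34,11],[47,8],[48,0]]
[[19,8],[22,16],[30,11],[32,0],[34,11],[47,8],[48,0]]
[[19,8],[22,16],[30,11],[32,0],[34,11],[47,8],[48,0]]
[[14,18],[19,8],[22,16],[30,11],[32,0],[34,11],[47,8],[48,0]]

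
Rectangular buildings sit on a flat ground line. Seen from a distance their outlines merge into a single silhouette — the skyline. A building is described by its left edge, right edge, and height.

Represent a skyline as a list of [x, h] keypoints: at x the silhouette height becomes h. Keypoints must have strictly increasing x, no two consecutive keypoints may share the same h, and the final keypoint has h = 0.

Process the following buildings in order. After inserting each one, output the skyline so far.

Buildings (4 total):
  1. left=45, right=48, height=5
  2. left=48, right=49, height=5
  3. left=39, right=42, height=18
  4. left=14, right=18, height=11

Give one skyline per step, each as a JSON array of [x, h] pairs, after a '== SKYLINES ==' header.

== SKYLINES ==
[[45,5],[48,0]]
[[45,5],[49,0]]
[[39,18],[42,0],[45,5],[49,0]]
[[14,11],[18,0],[39,18],[42,0],[45,5],[49,0]]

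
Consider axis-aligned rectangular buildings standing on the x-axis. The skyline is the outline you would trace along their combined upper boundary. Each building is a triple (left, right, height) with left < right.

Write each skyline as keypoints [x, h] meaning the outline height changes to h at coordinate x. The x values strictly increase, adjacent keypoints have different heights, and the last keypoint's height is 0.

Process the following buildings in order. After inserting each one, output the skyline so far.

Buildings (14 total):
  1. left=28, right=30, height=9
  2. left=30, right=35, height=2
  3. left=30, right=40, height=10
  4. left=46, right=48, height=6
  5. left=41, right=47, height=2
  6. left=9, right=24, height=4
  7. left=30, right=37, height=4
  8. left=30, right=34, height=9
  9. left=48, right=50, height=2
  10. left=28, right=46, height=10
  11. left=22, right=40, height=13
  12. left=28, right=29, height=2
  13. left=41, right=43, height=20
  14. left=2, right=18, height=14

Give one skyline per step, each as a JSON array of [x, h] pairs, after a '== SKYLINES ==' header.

== SKYLINES ==
[[28,9],[30,0]]
[[28,9],[30,2],[35,0]]
[[28,9],[30,10],[40,0]]
[[28,9],[30,10],[40,0],[46,6],[48,0]]
[[28,9],[30,10],[40,0],[41,2],[46,6],[48,0]]
[[9,4],[24,0],[28,9],[30,10],[40,0],[41,2],[46,6],[48,0]]
[[9,4],[24,0],[28,9],[30,10],[40,0],[41,2],[46,6],[48,0]]
[[9,4],[24,0],[28,9],[30,10],[40,0],[41,2],[46,6],[48,0]]
[[9,4],[24,0],[28,9],[30,10],[40,0],[41,2],[46,6],[48,2],[50,0]]
[[9,4],[24,0],[28,10],[46,6],[48,2],[50,0]]
[[9,4],[22,13],[40,10],[46,6],[48,2],[50,0]]
[[9,4],[22,13],[40,10],[46,6],[48,2],[50,0]]
[[9,4],[22,13],[40,10],[41,20],[43,10],[46,6],[48,2],[50,0]]
[[2,14],[18,4],[22,13],[40,10],[41,20],[43,10],[46,6],[48,2],[50,0]]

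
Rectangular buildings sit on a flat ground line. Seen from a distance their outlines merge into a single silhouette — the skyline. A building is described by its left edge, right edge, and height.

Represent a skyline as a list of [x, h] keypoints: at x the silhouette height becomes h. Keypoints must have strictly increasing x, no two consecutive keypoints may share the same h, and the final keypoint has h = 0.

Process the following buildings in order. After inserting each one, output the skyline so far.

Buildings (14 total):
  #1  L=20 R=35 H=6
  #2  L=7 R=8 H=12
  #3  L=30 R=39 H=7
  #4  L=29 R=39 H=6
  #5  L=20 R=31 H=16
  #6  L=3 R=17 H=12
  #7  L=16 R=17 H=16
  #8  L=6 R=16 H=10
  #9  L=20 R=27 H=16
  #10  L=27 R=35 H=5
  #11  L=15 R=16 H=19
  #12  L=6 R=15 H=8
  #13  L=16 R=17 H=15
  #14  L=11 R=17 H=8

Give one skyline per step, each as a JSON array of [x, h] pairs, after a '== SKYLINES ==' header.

== SKYLINES ==
[[20,6],[35,0]]
[[7,12],[8,0],[20,6],[35,0]]
[[7,12],[8,0],[20,6],[30,7],[39,0]]
[[7,12],[8,0],[20,6],[30,7],[39,0]]
[[7,12],[8,0],[20,16],[31,7],[39,0]]
[[3,12],[17,0],[20,16],[31,7],[39,0]]
[[3,12],[16,16],[17,0],[20,16],[31,7],[39,0]]
[[3,12],[16,16],[17,0],[20,16],[31,7],[39,0]]
[[3,12],[16,16],[17,0],[20,16],[31,7],[39,0]]
[[3,12],[16,16],[17,0],[20,16],[31,7],[39,0]]
[[3,12],[15,19],[16,16],[17,0],[20,16],[31,7],[39,0]]
[[3,12],[15,19],[16,16],[17,0],[20,16],[31,7],[39,0]]
[[3,12],[15,19],[16,16],[17,0],[20,16],[31,7],[39,0]]
[[3,12],[15,19],[16,16],[17,0],[20,16],[31,7],[39,0]]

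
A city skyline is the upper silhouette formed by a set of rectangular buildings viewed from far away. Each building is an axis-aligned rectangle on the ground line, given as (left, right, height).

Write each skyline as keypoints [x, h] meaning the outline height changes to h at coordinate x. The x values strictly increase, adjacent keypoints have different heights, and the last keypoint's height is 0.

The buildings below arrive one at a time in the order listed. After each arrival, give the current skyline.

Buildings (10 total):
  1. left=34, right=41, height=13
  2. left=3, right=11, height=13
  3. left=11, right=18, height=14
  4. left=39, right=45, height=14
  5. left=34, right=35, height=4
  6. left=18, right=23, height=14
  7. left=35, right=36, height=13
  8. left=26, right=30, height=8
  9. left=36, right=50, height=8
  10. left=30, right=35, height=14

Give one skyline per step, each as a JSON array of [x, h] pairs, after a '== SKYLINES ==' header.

== SKYLINES ==
[[34,13],[41,0]]
[[3,13],[11,0],[34,13],[41,0]]
[[3,13],[11,14],[18,0],[34,13],[41,0]]
[[3,13],[11,14],[18,0],[34,13],[39,14],[45,0]]
[[3,13],[11,14],[18,0],[34,13],[39,14],[45,0]]
[[3,13],[11,14],[23,0],[34,13],[39,14],[45,0]]
[[3,13],[11,14],[23,0],[34,13],[39,14],[45,0]]
[[3,13],[11,14],[23,0],[26,8],[30,0],[34,13],[39,14],[45,0]]
[[3,13],[11,14],[23,0],[26,8],[30,0],[34,13],[39,14],[45,8],[50,0]]
[[3,13],[11,14],[23,0],[26,8],[30,14],[35,13],[39,14],[45,8],[50,0]]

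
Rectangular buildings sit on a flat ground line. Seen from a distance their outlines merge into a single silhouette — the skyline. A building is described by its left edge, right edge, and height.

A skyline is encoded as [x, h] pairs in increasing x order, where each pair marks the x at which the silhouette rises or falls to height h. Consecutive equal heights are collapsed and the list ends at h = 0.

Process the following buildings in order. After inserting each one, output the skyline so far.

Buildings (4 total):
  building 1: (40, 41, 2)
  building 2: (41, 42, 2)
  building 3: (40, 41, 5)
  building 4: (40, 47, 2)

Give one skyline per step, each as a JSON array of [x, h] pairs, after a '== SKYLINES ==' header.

== SKYLINES ==
[[40,2],[41,0]]
[[40,2],[42,0]]
[[40,5],[41,2],[42,0]]
[[40,5],[41,2],[47,0]]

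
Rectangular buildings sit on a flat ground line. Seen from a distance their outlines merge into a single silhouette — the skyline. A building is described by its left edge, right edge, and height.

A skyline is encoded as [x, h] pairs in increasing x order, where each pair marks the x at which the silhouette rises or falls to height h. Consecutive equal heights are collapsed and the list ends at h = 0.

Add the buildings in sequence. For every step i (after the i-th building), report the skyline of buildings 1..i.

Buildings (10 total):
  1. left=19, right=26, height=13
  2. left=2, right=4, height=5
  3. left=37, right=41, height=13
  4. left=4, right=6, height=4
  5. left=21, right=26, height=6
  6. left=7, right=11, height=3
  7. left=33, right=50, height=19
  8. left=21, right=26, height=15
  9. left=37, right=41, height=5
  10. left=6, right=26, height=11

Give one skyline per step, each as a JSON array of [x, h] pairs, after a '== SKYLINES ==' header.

== SKYLINES ==
[[19,13],[26,0]]
[[2,5],[4,0],[19,13],[26,0]]
[[2,5],[4,0],[19,13],[26,0],[37,13],[41,0]]
[[2,5],[4,4],[6,0],[19,13],[26,0],[37,13],[41,0]]
[[2,5],[4,4],[6,0],[19,13],[26,0],[37,13],[41,0]]
[[2,5],[4,4],[6,0],[7,3],[11,0],[19,13],[26,0],[37,13],[41,0]]
[[2,5],[4,4],[6,0],[7,3],[11,0],[19,13],[26,0],[33,19],[50,0]]
[[2,5],[4,4],[6,0],[7,3],[11,0],[19,13],[21,15],[26,0],[33,19],[50,0]]
[[2,5],[4,4],[6,0],[7,3],[11,0],[19,13],[21,15],[26,0],[33,19],[50,0]]
[[2,5],[4,4],[6,11],[19,13],[21,15],[26,0],[33,19],[50,0]]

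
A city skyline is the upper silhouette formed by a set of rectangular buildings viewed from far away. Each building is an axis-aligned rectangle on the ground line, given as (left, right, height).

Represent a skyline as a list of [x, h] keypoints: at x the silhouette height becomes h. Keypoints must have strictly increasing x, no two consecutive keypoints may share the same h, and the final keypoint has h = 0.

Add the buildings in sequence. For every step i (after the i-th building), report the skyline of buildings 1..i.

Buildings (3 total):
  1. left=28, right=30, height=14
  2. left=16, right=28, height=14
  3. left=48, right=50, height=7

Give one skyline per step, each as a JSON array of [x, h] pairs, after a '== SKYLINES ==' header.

== SKYLINES ==
[[28,14],[30,0]]
[[16,14],[30,0]]
[[16,14],[30,0],[48,7],[50,0]]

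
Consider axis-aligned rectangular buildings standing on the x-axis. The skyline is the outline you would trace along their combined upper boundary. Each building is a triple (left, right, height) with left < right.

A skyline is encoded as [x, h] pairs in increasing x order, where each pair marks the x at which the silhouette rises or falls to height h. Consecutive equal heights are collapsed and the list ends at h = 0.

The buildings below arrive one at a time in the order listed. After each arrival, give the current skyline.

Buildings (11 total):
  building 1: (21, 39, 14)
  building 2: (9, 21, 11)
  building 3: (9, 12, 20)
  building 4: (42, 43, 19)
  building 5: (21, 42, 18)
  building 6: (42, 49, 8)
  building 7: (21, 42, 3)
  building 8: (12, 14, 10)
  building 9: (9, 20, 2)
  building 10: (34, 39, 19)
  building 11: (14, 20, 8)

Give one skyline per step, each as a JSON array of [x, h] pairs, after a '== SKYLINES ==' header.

== SKYLINES ==
[[21,14],[39,0]]
[[9,11],[21,14],[39,0]]
[[9,20],[12,11],[21,14],[39,0]]
[[9,20],[12,11],[21,14],[39,0],[42,19],[43,0]]
[[9,20],[12,11],[21,18],[42,19],[43,0]]
[[9,20],[12,11],[21,18],[42,19],[43,8],[49,0]]
[[9,20],[12,11],[21,18],[42,19],[43,8],[49,0]]
[[9,20],[12,11],[21,18],[42,19],[43,8],[49,0]]
[[9,20],[12,11],[21,18],[42,19],[43,8],[49,0]]
[[9,20],[12,11],[21,18],[34,19],[39,18],[42,19],[43,8],[49,0]]
[[9,20],[12,11],[21,18],[34,19],[39,18],[42,19],[43,8],[49,0]]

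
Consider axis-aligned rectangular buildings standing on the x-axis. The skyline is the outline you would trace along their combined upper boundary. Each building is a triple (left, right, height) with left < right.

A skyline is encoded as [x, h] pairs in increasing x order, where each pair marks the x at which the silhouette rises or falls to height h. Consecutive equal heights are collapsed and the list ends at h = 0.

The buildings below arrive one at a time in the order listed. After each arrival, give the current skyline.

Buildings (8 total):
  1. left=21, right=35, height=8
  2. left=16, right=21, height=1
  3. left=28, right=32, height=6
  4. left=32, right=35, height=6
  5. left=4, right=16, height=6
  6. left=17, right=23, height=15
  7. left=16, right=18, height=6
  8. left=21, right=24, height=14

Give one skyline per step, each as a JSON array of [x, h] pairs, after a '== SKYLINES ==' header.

== SKYLINES ==
[[21,8],[35,0]]
[[16,1],[21,8],[35,0]]
[[16,1],[21,8],[35,0]]
[[16,1],[21,8],[35,0]]
[[4,6],[16,1],[21,8],[35,0]]
[[4,6],[16,1],[17,15],[23,8],[35,0]]
[[4,6],[17,15],[23,8],[35,0]]
[[4,6],[17,15],[23,14],[24,8],[35,0]]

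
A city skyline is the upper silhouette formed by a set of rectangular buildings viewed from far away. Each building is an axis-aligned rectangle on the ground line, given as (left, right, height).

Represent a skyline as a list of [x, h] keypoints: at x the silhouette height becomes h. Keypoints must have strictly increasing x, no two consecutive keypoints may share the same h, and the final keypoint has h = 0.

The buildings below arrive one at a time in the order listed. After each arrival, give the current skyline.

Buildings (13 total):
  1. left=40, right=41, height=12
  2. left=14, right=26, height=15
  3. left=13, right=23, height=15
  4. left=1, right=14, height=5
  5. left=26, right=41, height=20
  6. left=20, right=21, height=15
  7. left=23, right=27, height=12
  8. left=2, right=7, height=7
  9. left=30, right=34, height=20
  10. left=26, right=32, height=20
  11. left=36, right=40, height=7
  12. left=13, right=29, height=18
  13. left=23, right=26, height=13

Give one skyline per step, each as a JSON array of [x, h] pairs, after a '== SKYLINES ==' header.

== SKYLINES ==
[[40,12],[41,0]]
[[14,15],[26,0],[40,12],[41,0]]
[[13,15],[26,0],[40,12],[41,0]]
[[1,5],[13,15],[26,0],[40,12],[41,0]]
[[1,5],[13,15],[26,20],[41,0]]
[[1,5],[13,15],[26,20],[41,0]]
[[1,5],[13,15],[26,20],[41,0]]
[[1,5],[2,7],[7,5],[13,15],[26,20],[41,0]]
[[1,5],[2,7],[7,5],[13,15],[26,20],[41,0]]
[[1,5],[2,7],[7,5],[13,15],[26,20],[41,0]]
[[1,5],[2,7],[7,5],[13,15],[26,20],[41,0]]
[[1,5],[2,7],[7,5],[13,18],[26,20],[41,0]]
[[1,5],[2,7],[7,5],[13,18],[26,20],[41,0]]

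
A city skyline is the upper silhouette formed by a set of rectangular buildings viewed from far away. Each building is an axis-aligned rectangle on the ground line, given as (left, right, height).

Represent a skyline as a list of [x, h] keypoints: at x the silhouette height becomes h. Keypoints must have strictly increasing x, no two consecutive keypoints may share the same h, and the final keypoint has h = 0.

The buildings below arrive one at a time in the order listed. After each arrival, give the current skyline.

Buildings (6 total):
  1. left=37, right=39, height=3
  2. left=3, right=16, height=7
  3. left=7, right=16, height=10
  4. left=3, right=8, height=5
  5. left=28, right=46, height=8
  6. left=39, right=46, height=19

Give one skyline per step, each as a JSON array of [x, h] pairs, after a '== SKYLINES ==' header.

== SKYLINES ==
[[37,3],[39,0]]
[[3,7],[16,0],[37,3],[39,0]]
[[3,7],[7,10],[16,0],[37,3],[39,0]]
[[3,7],[7,10],[16,0],[37,3],[39,0]]
[[3,7],[7,10],[16,0],[28,8],[46,0]]
[[3,7],[7,10],[16,0],[28,8],[39,19],[46,0]]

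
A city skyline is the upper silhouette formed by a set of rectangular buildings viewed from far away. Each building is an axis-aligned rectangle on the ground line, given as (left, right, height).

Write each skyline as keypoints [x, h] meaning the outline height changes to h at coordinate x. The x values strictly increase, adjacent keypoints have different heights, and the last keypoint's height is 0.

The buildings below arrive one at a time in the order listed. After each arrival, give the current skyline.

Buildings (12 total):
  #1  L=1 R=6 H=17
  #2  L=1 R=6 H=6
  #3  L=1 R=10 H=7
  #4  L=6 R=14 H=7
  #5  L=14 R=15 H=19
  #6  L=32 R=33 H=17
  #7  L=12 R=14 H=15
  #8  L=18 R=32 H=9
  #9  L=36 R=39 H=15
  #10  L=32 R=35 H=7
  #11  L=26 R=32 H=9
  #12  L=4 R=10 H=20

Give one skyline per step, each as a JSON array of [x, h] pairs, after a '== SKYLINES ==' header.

== SKYLINES ==
[[1,17],[6,0]]
[[1,17],[6,0]]
[[1,17],[6,7],[10,0]]
[[1,17],[6,7],[14,0]]
[[1,17],[6,7],[14,19],[15,0]]
[[1,17],[6,7],[14,19],[15,0],[32,17],[33,0]]
[[1,17],[6,7],[12,15],[14,19],[15,0],[32,17],[33,0]]
[[1,17],[6,7],[12,15],[14,19],[15,0],[18,9],[32,17],[33,0]]
[[1,17],[6,7],[12,15],[14,19],[15,0],[18,9],[32,17],[33,0],[36,15],[39,0]]
[[1,17],[6,7],[12,15],[14,19],[15,0],[18,9],[32,17],[33,7],[35,0],[36,15],[39,0]]
[[1,17],[6,7],[12,15],[14,19],[15,0],[18,9],[32,17],[33,7],[35,0],[36,15],[39,0]]
[[1,17],[4,20],[10,7],[12,15],[14,19],[15,0],[18,9],[32,17],[33,7],[35,0],[36,15],[39,0]]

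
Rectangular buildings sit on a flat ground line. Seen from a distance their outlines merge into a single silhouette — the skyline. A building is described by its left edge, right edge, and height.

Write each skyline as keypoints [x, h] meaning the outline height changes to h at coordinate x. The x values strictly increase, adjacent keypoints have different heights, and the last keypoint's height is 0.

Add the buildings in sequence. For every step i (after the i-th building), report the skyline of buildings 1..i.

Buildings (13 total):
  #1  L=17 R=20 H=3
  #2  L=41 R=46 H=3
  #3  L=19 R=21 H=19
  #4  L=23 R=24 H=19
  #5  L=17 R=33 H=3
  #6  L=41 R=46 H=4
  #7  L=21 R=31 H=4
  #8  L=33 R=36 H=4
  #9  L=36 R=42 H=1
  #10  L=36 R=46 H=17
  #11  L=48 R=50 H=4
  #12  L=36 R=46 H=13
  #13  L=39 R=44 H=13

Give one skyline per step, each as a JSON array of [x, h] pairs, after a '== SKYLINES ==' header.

== SKYLINES ==
[[17,3],[20,0]]
[[17,3],[20,0],[41,3],[46,0]]
[[17,3],[19,19],[21,0],[41,3],[46,0]]
[[17,3],[19,19],[21,0],[23,19],[24,0],[41,3],[46,0]]
[[17,3],[19,19],[21,3],[23,19],[24,3],[33,0],[41,3],[46,0]]
[[17,3],[19,19],[21,3],[23,19],[24,3],[33,0],[41,4],[46,0]]
[[17,3],[19,19],[21,4],[23,19],[24,4],[31,3],[33,0],[41,4],[46,0]]
[[17,3],[19,19],[21,4],[23,19],[24,4],[31,3],[33,4],[36,0],[41,4],[46,0]]
[[17,3],[19,19],[21,4],[23,19],[24,4],[31,3],[33,4],[36,1],[41,4],[46,0]]
[[17,3],[19,19],[21,4],[23,19],[24,4],[31,3],[33,4],[36,17],[46,0]]
[[17,3],[19,19],[21,4],[23,19],[24,4],[31,3],[33,4],[36,17],[46,0],[48,4],[50,0]]
[[17,3],[19,19],[21,4],[23,19],[24,4],[31,3],[33,4],[36,17],[46,0],[48,4],[50,0]]
[[17,3],[19,19],[21,4],[23,19],[24,4],[31,3],[33,4],[36,17],[46,0],[48,4],[50,0]]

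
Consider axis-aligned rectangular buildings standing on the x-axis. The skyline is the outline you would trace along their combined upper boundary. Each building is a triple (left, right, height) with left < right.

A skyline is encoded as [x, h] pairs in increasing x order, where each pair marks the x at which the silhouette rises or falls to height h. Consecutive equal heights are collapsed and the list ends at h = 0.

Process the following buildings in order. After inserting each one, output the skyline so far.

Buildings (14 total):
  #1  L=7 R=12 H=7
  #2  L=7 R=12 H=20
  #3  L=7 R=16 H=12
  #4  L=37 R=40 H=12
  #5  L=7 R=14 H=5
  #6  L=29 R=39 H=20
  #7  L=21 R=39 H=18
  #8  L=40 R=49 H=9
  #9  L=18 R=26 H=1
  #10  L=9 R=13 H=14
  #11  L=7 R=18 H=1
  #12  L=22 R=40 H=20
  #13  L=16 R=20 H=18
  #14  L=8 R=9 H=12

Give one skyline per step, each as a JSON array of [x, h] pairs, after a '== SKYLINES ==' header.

== SKYLINES ==
[[7,7],[12,0]]
[[7,20],[12,0]]
[[7,20],[12,12],[16,0]]
[[7,20],[12,12],[16,0],[37,12],[40,0]]
[[7,20],[12,12],[16,0],[37,12],[40,0]]
[[7,20],[12,12],[16,0],[29,20],[39,12],[40,0]]
[[7,20],[12,12],[16,0],[21,18],[29,20],[39,12],[40,0]]
[[7,20],[12,12],[16,0],[21,18],[29,20],[39,12],[40,9],[49,0]]
[[7,20],[12,12],[16,0],[18,1],[21,18],[29,20],[39,12],[40,9],[49,0]]
[[7,20],[12,14],[13,12],[16,0],[18,1],[21,18],[29,20],[39,12],[40,9],[49,0]]
[[7,20],[12,14],[13,12],[16,1],[21,18],[29,20],[39,12],[40,9],[49,0]]
[[7,20],[12,14],[13,12],[16,1],[21,18],[22,20],[40,9],[49,0]]
[[7,20],[12,14],[13,12],[16,18],[20,1],[21,18],[22,20],[40,9],[49,0]]
[[7,20],[12,14],[13,12],[16,18],[20,1],[21,18],[22,20],[40,9],[49,0]]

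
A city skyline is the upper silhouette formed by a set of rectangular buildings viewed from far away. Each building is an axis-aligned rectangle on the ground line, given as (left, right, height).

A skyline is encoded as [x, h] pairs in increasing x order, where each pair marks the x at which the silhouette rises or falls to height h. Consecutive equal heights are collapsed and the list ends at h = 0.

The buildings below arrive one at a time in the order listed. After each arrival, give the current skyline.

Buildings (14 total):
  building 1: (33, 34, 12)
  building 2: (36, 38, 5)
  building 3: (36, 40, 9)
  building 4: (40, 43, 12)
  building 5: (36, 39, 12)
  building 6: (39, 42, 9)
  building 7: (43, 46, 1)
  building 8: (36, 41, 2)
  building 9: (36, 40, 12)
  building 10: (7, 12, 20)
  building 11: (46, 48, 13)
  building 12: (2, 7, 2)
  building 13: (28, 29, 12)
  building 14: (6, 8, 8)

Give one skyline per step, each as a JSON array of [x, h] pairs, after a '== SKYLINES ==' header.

== SKYLINES ==
[[33,12],[34,0]]
[[33,12],[34,0],[36,5],[38,0]]
[[33,12],[34,0],[36,9],[40,0]]
[[33,12],[34,0],[36,9],[40,12],[43,0]]
[[33,12],[34,0],[36,12],[39,9],[40,12],[43,0]]
[[33,12],[34,0],[36,12],[39,9],[40,12],[43,0]]
[[33,12],[34,0],[36,12],[39,9],[40,12],[43,1],[46,0]]
[[33,12],[34,0],[36,12],[39,9],[40,12],[43,1],[46,0]]
[[33,12],[34,0],[36,12],[43,1],[46,0]]
[[7,20],[12,0],[33,12],[34,0],[36,12],[43,1],[46,0]]
[[7,20],[12,0],[33,12],[34,0],[36,12],[43,1],[46,13],[48,0]]
[[2,2],[7,20],[12,0],[33,12],[34,0],[36,12],[43,1],[46,13],[48,0]]
[[2,2],[7,20],[12,0],[28,12],[29,0],[33,12],[34,0],[36,12],[43,1],[46,13],[48,0]]
[[2,2],[6,8],[7,20],[12,0],[28,12],[29,0],[33,12],[34,0],[36,12],[43,1],[46,13],[48,0]]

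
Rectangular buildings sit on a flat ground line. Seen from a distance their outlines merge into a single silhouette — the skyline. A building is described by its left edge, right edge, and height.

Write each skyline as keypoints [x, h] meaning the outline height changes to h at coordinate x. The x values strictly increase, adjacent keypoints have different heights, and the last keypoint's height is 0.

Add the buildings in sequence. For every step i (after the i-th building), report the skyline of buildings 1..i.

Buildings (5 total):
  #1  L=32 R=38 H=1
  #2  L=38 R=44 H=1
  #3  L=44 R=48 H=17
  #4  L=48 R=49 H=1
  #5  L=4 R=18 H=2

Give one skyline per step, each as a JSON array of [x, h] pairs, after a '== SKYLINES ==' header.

== SKYLINES ==
[[32,1],[38,0]]
[[32,1],[44,0]]
[[32,1],[44,17],[48,0]]
[[32,1],[44,17],[48,1],[49,0]]
[[4,2],[18,0],[32,1],[44,17],[48,1],[49,0]]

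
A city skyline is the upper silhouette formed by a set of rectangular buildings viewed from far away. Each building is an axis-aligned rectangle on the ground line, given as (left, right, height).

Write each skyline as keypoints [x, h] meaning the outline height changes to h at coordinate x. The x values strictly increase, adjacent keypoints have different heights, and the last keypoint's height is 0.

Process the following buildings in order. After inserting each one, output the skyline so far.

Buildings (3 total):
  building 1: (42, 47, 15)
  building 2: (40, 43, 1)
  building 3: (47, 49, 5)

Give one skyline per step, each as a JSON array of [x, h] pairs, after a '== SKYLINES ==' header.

== SKYLINES ==
[[42,15],[47,0]]
[[40,1],[42,15],[47,0]]
[[40,1],[42,15],[47,5],[49,0]]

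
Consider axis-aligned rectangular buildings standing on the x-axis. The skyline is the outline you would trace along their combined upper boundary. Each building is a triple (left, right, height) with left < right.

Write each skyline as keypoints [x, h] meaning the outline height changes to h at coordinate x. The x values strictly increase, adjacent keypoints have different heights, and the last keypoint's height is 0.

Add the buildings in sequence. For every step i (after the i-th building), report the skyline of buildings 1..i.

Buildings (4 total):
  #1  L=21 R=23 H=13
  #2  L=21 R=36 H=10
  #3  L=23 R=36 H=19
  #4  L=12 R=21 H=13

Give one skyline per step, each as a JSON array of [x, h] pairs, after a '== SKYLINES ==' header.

== SKYLINES ==
[[21,13],[23,0]]
[[21,13],[23,10],[36,0]]
[[21,13],[23,19],[36,0]]
[[12,13],[23,19],[36,0]]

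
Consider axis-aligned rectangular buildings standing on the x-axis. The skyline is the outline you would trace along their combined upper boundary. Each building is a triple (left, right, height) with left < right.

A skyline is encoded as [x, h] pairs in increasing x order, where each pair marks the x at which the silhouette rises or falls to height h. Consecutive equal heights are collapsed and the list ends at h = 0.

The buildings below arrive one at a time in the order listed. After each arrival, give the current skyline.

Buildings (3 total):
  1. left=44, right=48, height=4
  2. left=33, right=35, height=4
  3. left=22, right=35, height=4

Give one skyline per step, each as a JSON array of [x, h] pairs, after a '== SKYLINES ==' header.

== SKYLINES ==
[[44,4],[48,0]]
[[33,4],[35,0],[44,4],[48,0]]
[[22,4],[35,0],[44,4],[48,0]]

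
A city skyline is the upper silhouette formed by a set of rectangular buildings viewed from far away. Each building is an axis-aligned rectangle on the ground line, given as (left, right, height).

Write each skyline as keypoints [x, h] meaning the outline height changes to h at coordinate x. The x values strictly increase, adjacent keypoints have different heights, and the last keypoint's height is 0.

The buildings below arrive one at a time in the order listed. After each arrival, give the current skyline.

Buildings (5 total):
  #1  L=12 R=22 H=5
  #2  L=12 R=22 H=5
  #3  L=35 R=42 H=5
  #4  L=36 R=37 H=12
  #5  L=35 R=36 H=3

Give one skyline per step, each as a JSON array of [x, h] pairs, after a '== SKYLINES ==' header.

== SKYLINES ==
[[12,5],[22,0]]
[[12,5],[22,0]]
[[12,5],[22,0],[35,5],[42,0]]
[[12,5],[22,0],[35,5],[36,12],[37,5],[42,0]]
[[12,5],[22,0],[35,5],[36,12],[37,5],[42,0]]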